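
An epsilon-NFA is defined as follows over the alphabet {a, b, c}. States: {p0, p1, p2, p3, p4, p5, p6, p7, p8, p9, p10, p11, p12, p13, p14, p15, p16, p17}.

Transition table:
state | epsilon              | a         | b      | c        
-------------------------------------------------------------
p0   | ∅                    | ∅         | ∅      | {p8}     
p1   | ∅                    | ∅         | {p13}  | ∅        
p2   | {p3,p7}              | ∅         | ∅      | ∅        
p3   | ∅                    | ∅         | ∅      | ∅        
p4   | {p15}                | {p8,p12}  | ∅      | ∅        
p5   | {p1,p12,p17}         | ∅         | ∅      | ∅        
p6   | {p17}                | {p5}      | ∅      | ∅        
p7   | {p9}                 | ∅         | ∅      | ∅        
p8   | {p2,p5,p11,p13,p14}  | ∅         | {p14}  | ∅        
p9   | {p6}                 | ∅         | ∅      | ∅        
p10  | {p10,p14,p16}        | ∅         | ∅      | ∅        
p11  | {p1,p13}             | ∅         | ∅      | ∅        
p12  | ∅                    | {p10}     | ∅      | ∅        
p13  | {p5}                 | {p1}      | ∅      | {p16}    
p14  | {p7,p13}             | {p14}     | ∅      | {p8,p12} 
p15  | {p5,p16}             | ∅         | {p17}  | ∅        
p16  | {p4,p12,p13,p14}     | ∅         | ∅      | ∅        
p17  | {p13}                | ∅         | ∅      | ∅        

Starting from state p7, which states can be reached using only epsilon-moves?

Start with {p7}.
From p7 via epsilon: add p9.
From p9 via epsilon: add p6.
From p6 via epsilon: add p17.
From p17 via epsilon: add p13.
From p13 via epsilon: add p5.
From p5 via epsilon: add p1, p12.
No new states can be added; the closed set is {p1, p5, p6, p7, p9, p12, p13, p17}.

{p1, p5, p6, p7, p9, p12, p13, p17}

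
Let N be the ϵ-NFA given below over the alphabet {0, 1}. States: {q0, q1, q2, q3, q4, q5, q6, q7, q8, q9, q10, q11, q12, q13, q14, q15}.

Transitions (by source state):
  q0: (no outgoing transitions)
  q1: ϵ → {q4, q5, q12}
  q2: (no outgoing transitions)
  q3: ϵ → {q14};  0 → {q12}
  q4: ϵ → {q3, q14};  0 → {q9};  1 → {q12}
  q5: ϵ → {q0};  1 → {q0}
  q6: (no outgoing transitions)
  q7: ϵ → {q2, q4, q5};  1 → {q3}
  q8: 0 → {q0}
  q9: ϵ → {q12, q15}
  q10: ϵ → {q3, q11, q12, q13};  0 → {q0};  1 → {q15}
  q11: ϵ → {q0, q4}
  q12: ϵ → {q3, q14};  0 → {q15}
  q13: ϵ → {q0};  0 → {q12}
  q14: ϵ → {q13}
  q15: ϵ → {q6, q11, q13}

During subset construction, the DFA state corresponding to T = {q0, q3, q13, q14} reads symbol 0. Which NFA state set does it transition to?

{q0, q3, q12, q13, q14}

q3 on 0 → {q12}.
q13 on 0 → {q12}.
No 0-transition from q0, q14.
Union after reading 0: {q12}.
Now take the ϵ-closure:
From q12 via ϵ: add q3, q14.
From q14 via ϵ: add q13.
From q13 via ϵ: add q0.
No new states can be added; the closed set is {q0, q3, q12, q13, q14}.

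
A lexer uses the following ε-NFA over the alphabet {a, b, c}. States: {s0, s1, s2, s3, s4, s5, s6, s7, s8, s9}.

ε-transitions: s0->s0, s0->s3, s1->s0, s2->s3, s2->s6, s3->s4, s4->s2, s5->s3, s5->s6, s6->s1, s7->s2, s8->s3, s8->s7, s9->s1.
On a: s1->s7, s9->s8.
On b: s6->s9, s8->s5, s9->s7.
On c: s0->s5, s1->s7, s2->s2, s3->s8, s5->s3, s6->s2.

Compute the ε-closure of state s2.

{s0, s1, s2, s3, s4, s6}

Start with {s2}.
From s2 via ε: add s3, s6.
From s3 via ε: add s4.
From s6 via ε: add s1.
From s1 via ε: add s0.
No new states can be added; the closed set is {s0, s1, s2, s3, s4, s6}.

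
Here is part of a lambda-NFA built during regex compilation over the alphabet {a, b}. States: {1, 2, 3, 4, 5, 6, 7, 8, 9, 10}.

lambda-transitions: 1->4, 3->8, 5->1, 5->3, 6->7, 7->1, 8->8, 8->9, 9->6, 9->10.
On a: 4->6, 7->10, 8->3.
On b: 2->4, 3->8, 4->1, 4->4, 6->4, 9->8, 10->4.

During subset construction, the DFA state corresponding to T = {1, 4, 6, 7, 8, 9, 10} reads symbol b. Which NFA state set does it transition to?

4 on b → {1, 4}.
6 on b → {4}.
9 on b → {8}.
10 on b → {4}.
No b-transition from 1, 7, 8.
Union after reading b: {1, 4, 8}.
Now take the lambda-closure:
From 8 via lambda: add 9.
From 9 via lambda: add 6, 10.
From 6 via lambda: add 7.
No new states can be added; the closed set is {1, 4, 6, 7, 8, 9, 10}.

{1, 4, 6, 7, 8, 9, 10}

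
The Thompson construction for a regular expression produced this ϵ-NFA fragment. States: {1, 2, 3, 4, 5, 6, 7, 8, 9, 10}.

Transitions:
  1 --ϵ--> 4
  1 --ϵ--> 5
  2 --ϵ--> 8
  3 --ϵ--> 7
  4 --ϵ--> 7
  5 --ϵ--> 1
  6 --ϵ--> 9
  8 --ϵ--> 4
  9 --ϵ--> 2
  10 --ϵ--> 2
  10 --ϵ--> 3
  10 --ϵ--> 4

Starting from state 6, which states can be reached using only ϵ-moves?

{2, 4, 6, 7, 8, 9}

Start with {6}.
From 6 via ϵ: add 9.
From 9 via ϵ: add 2.
From 2 via ϵ: add 8.
From 8 via ϵ: add 4.
From 4 via ϵ: add 7.
No new states can be added; the closed set is {2, 4, 6, 7, 8, 9}.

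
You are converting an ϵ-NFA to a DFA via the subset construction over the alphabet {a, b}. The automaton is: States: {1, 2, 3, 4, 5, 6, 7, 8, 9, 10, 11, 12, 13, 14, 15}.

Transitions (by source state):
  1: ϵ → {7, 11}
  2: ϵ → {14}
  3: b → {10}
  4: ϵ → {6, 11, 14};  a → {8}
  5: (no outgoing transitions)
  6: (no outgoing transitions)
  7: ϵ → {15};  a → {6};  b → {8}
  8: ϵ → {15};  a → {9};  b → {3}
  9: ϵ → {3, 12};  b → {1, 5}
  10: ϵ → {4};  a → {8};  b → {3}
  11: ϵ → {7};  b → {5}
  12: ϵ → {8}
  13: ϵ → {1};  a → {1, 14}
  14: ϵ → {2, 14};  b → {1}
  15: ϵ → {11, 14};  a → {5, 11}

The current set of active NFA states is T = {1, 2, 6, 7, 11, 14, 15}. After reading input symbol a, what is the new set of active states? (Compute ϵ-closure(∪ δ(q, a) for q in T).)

{2, 5, 6, 7, 11, 14, 15}

7 on a → {6}.
15 on a → {5, 11}.
No a-transition from 1, 2, 6, 11, 14.
Union after reading a: {5, 6, 11}.
Now take the ϵ-closure:
From 11 via ϵ: add 7.
From 7 via ϵ: add 15.
From 15 via ϵ: add 14.
From 14 via ϵ: add 2.
No new states can be added; the closed set is {2, 5, 6, 7, 11, 14, 15}.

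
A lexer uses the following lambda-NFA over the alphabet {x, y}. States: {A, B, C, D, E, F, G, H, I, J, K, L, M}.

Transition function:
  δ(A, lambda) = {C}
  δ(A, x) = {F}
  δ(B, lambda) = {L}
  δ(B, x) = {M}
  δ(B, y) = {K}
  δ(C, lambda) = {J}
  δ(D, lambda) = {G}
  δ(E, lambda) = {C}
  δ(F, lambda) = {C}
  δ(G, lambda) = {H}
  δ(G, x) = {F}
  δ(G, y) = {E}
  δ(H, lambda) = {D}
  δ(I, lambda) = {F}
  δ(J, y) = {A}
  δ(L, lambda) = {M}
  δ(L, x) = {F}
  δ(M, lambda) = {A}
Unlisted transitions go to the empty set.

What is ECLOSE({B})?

{A, B, C, J, L, M}

Start with {B}.
From B via lambda: add L.
From L via lambda: add M.
From M via lambda: add A.
From A via lambda: add C.
From C via lambda: add J.
No new states can be added; the closed set is {A, B, C, J, L, M}.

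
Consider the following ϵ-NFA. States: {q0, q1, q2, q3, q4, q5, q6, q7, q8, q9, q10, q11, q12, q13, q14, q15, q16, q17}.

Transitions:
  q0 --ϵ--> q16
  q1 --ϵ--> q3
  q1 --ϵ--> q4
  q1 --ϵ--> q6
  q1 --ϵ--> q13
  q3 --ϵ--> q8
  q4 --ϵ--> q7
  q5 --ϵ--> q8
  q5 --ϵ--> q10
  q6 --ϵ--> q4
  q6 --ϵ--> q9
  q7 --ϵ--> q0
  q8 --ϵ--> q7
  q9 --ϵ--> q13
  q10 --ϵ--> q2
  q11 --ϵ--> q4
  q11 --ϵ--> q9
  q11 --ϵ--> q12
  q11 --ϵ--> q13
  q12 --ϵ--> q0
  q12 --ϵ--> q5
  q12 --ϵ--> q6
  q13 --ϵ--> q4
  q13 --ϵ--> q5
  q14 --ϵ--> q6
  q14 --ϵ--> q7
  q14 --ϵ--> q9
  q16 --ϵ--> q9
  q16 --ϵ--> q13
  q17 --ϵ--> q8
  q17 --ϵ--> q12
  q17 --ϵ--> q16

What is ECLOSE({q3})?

{q0, q2, q3, q4, q5, q7, q8, q9, q10, q13, q16}

Start with {q3}.
From q3 via ϵ: add q8.
From q8 via ϵ: add q7.
From q7 via ϵ: add q0.
From q0 via ϵ: add q16.
From q16 via ϵ: add q9, q13.
From q13 via ϵ: add q4, q5.
From q5 via ϵ: add q10.
From q10 via ϵ: add q2.
No new states can be added; the closed set is {q0, q2, q3, q4, q5, q7, q8, q9, q10, q13, q16}.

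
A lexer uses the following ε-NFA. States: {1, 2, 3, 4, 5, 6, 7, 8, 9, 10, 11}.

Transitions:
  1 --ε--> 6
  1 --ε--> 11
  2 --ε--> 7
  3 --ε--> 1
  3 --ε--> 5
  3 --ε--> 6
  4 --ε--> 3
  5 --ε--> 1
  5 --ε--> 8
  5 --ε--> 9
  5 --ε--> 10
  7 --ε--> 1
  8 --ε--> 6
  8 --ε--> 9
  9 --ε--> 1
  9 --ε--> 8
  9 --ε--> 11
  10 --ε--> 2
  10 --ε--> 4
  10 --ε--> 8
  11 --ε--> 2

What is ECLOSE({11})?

Start with {11}.
From 11 via ε: add 2.
From 2 via ε: add 7.
From 7 via ε: add 1.
From 1 via ε: add 6.
No new states can be added; the closed set is {1, 2, 6, 7, 11}.

{1, 2, 6, 7, 11}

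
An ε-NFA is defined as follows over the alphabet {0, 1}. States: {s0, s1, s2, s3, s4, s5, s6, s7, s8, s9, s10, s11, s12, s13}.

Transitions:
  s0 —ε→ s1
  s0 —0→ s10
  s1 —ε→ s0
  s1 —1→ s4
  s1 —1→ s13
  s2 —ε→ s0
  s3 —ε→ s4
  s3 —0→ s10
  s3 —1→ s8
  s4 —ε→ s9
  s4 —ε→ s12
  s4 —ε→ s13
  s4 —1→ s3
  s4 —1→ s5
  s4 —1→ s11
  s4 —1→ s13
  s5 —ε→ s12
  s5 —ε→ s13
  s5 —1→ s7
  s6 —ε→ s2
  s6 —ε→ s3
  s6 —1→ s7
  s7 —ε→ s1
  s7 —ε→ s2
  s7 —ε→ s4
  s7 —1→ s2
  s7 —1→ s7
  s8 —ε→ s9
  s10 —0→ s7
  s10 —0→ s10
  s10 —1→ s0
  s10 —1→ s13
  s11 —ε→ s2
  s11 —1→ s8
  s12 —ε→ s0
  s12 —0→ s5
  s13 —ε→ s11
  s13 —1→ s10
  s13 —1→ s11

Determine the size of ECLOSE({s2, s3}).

Start with {s2, s3}.
From s2 via ε: add s0.
From s3 via ε: add s4.
From s0 via ε: add s1.
From s4 via ε: add s9, s12, s13.
From s13 via ε: add s11.
ε-closure = {s0, s1, s2, s3, s4, s9, s11, s12, s13}, which has 9 states.

9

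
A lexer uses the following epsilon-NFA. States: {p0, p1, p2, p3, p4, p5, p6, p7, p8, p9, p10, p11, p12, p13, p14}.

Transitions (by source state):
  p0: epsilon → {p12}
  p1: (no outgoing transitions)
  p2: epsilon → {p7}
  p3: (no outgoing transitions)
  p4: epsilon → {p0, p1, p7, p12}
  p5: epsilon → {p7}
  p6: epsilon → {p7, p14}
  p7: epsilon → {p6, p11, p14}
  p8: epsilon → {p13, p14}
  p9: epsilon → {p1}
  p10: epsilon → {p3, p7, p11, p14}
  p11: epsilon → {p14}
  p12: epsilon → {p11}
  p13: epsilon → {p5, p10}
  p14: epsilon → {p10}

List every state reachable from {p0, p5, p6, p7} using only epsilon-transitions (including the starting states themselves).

{p0, p3, p5, p6, p7, p10, p11, p12, p14}

Start with {p0, p5, p6, p7}.
From p0 via epsilon: add p12.
From p6 via epsilon: add p14.
From p7 via epsilon: add p11.
From p14 via epsilon: add p10.
From p10 via epsilon: add p3.
No new states can be added; the closed set is {p0, p3, p5, p6, p7, p10, p11, p12, p14}.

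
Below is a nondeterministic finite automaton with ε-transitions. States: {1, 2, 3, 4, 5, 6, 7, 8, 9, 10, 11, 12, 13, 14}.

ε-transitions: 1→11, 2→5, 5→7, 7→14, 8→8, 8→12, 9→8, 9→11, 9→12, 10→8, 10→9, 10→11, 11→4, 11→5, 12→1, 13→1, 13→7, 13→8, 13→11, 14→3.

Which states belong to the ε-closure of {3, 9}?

{1, 3, 4, 5, 7, 8, 9, 11, 12, 14}

Start with {3, 9}.
From 9 via ε: add 8, 11, 12.
From 11 via ε: add 4, 5.
From 12 via ε: add 1.
From 5 via ε: add 7.
From 7 via ε: add 14.
No new states can be added; the closed set is {1, 3, 4, 5, 7, 8, 9, 11, 12, 14}.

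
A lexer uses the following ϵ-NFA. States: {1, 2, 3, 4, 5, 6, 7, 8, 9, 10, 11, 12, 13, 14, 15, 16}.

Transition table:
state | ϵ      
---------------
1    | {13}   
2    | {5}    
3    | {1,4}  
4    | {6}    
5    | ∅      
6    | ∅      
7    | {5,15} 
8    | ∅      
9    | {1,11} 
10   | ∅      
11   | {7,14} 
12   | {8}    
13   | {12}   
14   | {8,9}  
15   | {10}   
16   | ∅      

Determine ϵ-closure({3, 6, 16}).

{1, 3, 4, 6, 8, 12, 13, 16}

Start with {3, 6, 16}.
From 3 via ϵ: add 1, 4.
From 1 via ϵ: add 13.
From 13 via ϵ: add 12.
From 12 via ϵ: add 8.
No new states can be added; the closed set is {1, 3, 4, 6, 8, 12, 13, 16}.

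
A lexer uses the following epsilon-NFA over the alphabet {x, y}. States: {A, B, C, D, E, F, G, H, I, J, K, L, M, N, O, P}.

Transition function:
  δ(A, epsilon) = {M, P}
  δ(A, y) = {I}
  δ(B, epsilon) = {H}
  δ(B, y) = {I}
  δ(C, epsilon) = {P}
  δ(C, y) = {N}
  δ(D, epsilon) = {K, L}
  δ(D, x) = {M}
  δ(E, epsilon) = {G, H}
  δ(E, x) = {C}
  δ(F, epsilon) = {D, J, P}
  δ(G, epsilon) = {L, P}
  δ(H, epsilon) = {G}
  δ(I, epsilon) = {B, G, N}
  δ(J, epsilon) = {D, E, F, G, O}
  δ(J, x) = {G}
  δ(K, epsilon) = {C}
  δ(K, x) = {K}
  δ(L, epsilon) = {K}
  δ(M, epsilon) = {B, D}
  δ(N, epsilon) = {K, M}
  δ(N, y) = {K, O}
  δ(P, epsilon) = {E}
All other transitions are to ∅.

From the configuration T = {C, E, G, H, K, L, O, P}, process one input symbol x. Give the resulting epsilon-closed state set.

{C, E, G, H, K, L, P}

E on x → {C}.
K on x → {K}.
No x-transition from C, G, H, L, O, P.
Union after reading x: {C, K}.
Now take the epsilon-closure:
From C via epsilon: add P.
From P via epsilon: add E.
From E via epsilon: add G, H.
From G via epsilon: add L.
No new states can be added; the closed set is {C, E, G, H, K, L, P}.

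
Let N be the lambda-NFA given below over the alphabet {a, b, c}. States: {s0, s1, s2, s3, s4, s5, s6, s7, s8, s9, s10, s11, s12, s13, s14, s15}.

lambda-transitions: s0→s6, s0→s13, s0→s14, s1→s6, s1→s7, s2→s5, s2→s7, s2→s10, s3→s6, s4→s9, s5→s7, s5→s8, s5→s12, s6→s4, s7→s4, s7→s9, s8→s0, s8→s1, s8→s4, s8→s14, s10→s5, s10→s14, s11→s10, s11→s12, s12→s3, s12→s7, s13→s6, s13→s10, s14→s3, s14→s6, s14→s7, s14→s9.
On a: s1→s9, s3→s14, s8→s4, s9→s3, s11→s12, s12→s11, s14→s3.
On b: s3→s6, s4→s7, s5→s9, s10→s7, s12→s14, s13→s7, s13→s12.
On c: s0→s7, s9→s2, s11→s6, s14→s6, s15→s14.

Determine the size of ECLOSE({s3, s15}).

Start with {s3, s15}.
From s3 via lambda: add s6.
From s6 via lambda: add s4.
From s4 via lambda: add s9.
lambda-closure = {s3, s4, s6, s9, s15}, which has 5 states.

5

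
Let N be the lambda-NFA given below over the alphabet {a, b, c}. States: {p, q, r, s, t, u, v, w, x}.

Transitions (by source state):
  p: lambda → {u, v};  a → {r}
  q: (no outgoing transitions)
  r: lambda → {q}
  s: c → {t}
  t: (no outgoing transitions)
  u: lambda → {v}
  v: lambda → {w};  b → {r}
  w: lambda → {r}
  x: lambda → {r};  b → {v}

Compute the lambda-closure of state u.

Start with {u}.
From u via lambda: add v.
From v via lambda: add w.
From w via lambda: add r.
From r via lambda: add q.
No new states can be added; the closed set is {q, r, u, v, w}.

{q, r, u, v, w}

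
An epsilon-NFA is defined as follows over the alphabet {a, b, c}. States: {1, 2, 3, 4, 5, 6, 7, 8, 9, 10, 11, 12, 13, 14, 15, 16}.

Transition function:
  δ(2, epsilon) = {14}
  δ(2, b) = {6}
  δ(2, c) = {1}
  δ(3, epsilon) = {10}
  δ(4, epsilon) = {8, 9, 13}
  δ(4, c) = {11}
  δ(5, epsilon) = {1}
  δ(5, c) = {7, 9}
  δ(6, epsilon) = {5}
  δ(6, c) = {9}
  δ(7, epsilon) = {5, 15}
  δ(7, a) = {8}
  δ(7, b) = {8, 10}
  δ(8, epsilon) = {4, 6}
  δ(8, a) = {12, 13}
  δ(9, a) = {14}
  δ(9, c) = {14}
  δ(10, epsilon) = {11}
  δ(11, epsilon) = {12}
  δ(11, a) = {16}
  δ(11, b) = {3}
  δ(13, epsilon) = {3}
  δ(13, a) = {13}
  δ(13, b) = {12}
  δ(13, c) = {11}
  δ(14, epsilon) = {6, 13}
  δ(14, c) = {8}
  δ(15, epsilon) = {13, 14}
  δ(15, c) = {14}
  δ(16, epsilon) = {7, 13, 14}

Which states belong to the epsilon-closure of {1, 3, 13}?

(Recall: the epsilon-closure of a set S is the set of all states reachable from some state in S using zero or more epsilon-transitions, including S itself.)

Start with {1, 3, 13}.
From 3 via epsilon: add 10.
From 10 via epsilon: add 11.
From 11 via epsilon: add 12.
No new states can be added; the closed set is {1, 3, 10, 11, 12, 13}.

{1, 3, 10, 11, 12, 13}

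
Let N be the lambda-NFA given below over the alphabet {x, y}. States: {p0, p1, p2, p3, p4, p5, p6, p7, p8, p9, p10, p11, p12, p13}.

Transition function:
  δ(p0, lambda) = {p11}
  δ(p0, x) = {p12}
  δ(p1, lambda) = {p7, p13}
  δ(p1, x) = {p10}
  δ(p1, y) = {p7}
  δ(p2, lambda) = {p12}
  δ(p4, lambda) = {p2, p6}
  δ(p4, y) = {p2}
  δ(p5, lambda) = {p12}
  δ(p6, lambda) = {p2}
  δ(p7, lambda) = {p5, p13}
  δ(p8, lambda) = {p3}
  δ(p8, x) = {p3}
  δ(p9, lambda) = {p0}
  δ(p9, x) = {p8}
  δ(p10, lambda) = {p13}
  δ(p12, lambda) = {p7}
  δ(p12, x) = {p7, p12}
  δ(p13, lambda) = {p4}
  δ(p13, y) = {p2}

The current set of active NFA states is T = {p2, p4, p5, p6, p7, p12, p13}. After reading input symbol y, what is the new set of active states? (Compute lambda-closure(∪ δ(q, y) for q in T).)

{p2, p4, p5, p6, p7, p12, p13}

p4 on y → {p2}.
p13 on y → {p2}.
No y-transition from p2, p5, p6, p7, p12.
Union after reading y: {p2}.
Now take the lambda-closure:
From p2 via lambda: add p12.
From p12 via lambda: add p7.
From p7 via lambda: add p5, p13.
From p13 via lambda: add p4.
From p4 via lambda: add p6.
No new states can be added; the closed set is {p2, p4, p5, p6, p7, p12, p13}.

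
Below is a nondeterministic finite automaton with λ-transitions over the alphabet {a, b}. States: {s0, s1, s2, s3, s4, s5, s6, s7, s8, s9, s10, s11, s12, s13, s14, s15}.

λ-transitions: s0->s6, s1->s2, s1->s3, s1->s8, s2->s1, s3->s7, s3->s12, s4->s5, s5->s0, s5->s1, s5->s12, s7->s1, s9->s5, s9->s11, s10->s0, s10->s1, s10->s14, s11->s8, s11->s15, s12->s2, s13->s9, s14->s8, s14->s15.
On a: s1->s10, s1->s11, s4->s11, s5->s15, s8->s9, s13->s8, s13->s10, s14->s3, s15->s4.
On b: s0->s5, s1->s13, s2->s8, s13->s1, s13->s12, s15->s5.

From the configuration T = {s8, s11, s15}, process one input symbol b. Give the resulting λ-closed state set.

s15 on b → {s5}.
No b-transition from s8, s11.
Union after reading b: {s5}.
Now take the λ-closure:
From s5 via λ: add s0, s1, s12.
From s0 via λ: add s6.
From s1 via λ: add s2, s3, s8.
From s3 via λ: add s7.
No new states can be added; the closed set is {s0, s1, s2, s3, s5, s6, s7, s8, s12}.

{s0, s1, s2, s3, s5, s6, s7, s8, s12}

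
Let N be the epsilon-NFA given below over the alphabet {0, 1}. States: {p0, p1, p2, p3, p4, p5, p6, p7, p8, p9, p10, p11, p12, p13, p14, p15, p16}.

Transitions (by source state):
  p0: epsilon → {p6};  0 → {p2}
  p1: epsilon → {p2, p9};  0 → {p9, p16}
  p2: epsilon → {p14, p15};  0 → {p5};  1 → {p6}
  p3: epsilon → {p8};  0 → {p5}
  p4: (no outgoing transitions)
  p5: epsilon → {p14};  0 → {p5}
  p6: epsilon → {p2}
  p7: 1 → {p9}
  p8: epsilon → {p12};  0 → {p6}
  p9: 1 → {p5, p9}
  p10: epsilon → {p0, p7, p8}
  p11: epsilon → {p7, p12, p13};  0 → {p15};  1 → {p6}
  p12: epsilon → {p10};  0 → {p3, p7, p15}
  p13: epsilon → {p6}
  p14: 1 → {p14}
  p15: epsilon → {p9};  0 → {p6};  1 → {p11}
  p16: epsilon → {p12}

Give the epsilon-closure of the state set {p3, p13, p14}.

{p0, p2, p3, p6, p7, p8, p9, p10, p12, p13, p14, p15}

Start with {p3, p13, p14}.
From p3 via epsilon: add p8.
From p13 via epsilon: add p6.
From p6 via epsilon: add p2.
From p8 via epsilon: add p12.
From p2 via epsilon: add p15.
From p12 via epsilon: add p10.
From p10 via epsilon: add p0, p7.
From p15 via epsilon: add p9.
No new states can be added; the closed set is {p0, p2, p3, p6, p7, p8, p9, p10, p12, p13, p14, p15}.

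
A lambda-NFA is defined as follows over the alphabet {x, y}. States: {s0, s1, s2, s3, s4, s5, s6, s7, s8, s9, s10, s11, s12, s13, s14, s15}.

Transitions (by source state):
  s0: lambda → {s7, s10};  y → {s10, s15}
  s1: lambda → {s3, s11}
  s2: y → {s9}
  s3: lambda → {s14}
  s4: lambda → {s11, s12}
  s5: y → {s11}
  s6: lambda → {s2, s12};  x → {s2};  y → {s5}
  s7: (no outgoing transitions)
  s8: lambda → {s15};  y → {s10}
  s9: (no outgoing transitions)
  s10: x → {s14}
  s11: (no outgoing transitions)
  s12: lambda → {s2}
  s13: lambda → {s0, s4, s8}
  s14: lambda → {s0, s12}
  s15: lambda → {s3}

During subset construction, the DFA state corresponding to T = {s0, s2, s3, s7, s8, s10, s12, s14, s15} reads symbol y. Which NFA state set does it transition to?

{s0, s2, s3, s7, s9, s10, s12, s14, s15}

s0 on y → {s10, s15}.
s2 on y → {s9}.
s8 on y → {s10}.
No y-transition from s3, s7, s10, s12, s14, s15.
Union after reading y: {s9, s10, s15}.
Now take the lambda-closure:
From s15 via lambda: add s3.
From s3 via lambda: add s14.
From s14 via lambda: add s0, s12.
From s0 via lambda: add s7.
From s12 via lambda: add s2.
No new states can be added; the closed set is {s0, s2, s3, s7, s9, s10, s12, s14, s15}.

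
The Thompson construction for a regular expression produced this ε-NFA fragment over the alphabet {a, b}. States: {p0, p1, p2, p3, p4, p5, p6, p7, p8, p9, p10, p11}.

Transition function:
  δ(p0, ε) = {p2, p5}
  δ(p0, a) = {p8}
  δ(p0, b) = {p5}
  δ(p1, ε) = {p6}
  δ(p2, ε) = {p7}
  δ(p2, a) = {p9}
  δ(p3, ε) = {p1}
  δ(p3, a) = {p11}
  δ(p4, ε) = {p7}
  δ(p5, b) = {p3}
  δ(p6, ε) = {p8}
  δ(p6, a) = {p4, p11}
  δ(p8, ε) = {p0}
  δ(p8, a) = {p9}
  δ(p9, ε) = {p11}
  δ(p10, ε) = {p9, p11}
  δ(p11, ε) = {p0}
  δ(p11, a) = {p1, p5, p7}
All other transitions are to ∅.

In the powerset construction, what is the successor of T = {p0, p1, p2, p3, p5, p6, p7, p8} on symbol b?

p0 on b → {p5}.
p5 on b → {p3}.
No b-transition from p1, p2, p3, p6, p7, p8.
Union after reading b: {p3, p5}.
Now take the ε-closure:
From p3 via ε: add p1.
From p1 via ε: add p6.
From p6 via ε: add p8.
From p8 via ε: add p0.
From p0 via ε: add p2.
From p2 via ε: add p7.
No new states can be added; the closed set is {p0, p1, p2, p3, p5, p6, p7, p8}.

{p0, p1, p2, p3, p5, p6, p7, p8}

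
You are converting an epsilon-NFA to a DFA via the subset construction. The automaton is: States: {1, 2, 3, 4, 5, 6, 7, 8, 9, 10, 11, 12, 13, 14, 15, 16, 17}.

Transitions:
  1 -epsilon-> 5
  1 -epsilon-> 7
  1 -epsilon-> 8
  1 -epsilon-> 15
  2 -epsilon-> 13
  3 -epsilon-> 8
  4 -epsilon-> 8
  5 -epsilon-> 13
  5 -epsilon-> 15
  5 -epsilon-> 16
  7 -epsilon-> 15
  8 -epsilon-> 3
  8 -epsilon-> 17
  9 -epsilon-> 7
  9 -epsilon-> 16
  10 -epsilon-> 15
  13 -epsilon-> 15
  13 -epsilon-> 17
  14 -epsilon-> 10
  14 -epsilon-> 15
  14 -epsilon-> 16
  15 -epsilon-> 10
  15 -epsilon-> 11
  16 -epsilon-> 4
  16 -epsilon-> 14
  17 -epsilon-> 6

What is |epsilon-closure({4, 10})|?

Start with {4, 10}.
From 4 via epsilon: add 8.
From 10 via epsilon: add 15.
From 8 via epsilon: add 3, 17.
From 15 via epsilon: add 11.
From 17 via epsilon: add 6.
epsilon-closure = {3, 4, 6, 8, 10, 11, 15, 17}, which has 8 states.

8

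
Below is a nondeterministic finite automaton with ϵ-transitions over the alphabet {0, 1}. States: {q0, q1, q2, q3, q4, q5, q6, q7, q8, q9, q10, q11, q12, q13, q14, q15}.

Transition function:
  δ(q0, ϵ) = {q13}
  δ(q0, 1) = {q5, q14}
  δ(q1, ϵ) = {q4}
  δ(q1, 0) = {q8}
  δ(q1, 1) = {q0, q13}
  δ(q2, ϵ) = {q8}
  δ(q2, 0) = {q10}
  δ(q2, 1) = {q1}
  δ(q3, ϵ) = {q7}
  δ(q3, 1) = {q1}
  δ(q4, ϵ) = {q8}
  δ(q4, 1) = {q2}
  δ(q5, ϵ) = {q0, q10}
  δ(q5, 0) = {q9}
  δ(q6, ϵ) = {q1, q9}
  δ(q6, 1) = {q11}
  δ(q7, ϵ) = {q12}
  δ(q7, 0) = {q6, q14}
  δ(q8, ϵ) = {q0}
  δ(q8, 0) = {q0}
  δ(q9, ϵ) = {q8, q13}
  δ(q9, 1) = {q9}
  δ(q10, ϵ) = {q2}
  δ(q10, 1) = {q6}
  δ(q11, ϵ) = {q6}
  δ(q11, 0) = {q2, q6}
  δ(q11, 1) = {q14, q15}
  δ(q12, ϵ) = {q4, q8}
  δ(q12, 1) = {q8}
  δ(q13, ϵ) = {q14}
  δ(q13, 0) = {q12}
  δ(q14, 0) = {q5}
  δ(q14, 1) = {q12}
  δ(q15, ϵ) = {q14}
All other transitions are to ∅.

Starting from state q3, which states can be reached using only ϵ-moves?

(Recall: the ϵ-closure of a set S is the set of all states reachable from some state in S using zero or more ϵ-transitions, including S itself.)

{q0, q3, q4, q7, q8, q12, q13, q14}

Start with {q3}.
From q3 via ϵ: add q7.
From q7 via ϵ: add q12.
From q12 via ϵ: add q4, q8.
From q8 via ϵ: add q0.
From q0 via ϵ: add q13.
From q13 via ϵ: add q14.
No new states can be added; the closed set is {q0, q3, q4, q7, q8, q12, q13, q14}.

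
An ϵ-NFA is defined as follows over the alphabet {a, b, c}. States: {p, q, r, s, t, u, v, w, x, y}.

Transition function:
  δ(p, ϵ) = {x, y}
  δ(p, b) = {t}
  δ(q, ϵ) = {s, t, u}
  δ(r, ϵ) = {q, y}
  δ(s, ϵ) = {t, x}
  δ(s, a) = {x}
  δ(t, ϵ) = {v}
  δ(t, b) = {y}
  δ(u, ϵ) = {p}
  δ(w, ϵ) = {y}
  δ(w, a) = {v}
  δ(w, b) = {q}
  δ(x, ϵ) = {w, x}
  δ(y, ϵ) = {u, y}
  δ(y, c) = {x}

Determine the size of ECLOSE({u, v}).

Start with {u, v}.
From u via ϵ: add p.
From p via ϵ: add x, y.
From x via ϵ: add w.
ϵ-closure = {p, u, v, w, x, y}, which has 6 states.

6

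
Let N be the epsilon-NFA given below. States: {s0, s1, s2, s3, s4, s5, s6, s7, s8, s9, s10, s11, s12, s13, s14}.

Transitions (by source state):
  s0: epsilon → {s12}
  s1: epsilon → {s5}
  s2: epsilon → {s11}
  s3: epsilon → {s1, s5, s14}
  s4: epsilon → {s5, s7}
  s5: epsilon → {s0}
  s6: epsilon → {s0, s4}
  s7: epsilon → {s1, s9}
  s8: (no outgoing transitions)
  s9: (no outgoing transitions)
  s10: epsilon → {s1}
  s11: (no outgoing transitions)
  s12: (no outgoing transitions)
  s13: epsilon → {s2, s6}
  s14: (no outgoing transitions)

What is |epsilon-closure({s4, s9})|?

7

Start with {s4, s9}.
From s4 via epsilon: add s5, s7.
From s5 via epsilon: add s0.
From s7 via epsilon: add s1.
From s0 via epsilon: add s12.
epsilon-closure = {s0, s1, s4, s5, s7, s9, s12}, which has 7 states.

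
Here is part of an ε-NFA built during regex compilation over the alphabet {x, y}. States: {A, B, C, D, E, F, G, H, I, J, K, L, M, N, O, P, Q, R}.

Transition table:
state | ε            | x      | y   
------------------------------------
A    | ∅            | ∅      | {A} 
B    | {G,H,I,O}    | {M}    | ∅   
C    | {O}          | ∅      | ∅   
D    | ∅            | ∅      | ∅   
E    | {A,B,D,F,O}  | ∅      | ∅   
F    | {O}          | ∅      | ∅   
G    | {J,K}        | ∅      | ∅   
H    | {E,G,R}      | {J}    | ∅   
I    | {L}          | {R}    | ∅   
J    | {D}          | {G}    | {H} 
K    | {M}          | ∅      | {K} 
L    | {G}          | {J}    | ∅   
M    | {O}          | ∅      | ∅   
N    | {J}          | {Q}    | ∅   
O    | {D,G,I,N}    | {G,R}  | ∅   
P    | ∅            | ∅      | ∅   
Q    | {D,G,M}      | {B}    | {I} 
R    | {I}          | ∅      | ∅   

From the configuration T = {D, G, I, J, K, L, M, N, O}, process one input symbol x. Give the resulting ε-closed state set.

{D, G, I, J, K, L, M, N, O, Q, R}

I on x → {R}.
J on x → {G}.
L on x → {J}.
N on x → {Q}.
O on x → {G, R}.
No x-transition from D, G, K, M.
Union after reading x: {G, J, Q, R}.
Now take the ε-closure:
From G via ε: add K.
From J via ε: add D.
From Q via ε: add M.
From R via ε: add I.
From I via ε: add L.
From M via ε: add O.
From O via ε: add N.
No new states can be added; the closed set is {D, G, I, J, K, L, M, N, O, Q, R}.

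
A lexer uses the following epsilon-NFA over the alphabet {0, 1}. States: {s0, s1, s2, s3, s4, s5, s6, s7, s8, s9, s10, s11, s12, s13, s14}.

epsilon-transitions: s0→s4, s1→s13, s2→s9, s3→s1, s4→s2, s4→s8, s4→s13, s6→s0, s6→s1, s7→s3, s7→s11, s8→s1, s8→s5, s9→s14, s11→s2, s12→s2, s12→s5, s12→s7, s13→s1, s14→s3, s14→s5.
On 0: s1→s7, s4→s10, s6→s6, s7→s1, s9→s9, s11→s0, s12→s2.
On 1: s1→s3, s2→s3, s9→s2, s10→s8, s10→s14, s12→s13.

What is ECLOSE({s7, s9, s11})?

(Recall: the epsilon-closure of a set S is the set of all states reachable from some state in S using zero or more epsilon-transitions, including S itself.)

{s1, s2, s3, s5, s7, s9, s11, s13, s14}

Start with {s7, s9, s11}.
From s7 via epsilon: add s3.
From s9 via epsilon: add s14.
From s11 via epsilon: add s2.
From s3 via epsilon: add s1.
From s14 via epsilon: add s5.
From s1 via epsilon: add s13.
No new states can be added; the closed set is {s1, s2, s3, s5, s7, s9, s11, s13, s14}.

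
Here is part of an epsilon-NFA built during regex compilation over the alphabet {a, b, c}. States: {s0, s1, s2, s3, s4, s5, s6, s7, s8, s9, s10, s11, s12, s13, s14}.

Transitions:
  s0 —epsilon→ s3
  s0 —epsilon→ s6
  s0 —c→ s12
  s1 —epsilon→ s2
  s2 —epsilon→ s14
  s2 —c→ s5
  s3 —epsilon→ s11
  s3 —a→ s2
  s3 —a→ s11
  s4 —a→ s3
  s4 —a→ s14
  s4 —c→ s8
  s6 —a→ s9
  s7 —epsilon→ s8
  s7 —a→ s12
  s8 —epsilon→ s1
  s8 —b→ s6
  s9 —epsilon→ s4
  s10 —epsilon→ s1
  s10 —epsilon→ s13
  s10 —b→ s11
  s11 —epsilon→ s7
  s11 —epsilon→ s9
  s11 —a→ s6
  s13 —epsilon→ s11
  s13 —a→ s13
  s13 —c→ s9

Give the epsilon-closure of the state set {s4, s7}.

Start with {s4, s7}.
From s7 via epsilon: add s8.
From s8 via epsilon: add s1.
From s1 via epsilon: add s2.
From s2 via epsilon: add s14.
No new states can be added; the closed set is {s1, s2, s4, s7, s8, s14}.

{s1, s2, s4, s7, s8, s14}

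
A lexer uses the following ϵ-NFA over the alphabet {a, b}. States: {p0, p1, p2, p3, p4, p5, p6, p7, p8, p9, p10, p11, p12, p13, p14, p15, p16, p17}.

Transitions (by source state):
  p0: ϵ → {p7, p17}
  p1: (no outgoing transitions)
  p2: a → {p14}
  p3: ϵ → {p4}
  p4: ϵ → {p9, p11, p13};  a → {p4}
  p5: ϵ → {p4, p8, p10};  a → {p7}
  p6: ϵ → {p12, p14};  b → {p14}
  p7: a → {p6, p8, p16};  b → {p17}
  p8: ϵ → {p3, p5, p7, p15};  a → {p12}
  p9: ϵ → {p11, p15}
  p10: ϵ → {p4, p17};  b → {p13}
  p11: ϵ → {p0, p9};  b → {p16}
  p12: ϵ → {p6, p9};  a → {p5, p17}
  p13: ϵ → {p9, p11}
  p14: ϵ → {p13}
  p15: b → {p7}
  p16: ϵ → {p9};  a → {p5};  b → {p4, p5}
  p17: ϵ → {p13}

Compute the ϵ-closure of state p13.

Start with {p13}.
From p13 via ϵ: add p9, p11.
From p9 via ϵ: add p15.
From p11 via ϵ: add p0.
From p0 via ϵ: add p7, p17.
No new states can be added; the closed set is {p0, p7, p9, p11, p13, p15, p17}.

{p0, p7, p9, p11, p13, p15, p17}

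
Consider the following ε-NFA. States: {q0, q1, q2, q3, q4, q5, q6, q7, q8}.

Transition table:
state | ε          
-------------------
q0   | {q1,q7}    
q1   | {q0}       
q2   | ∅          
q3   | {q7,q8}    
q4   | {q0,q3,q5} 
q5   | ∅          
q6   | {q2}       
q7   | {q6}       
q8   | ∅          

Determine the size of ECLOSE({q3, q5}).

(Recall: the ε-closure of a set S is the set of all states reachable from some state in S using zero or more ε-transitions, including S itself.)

6

Start with {q3, q5}.
From q3 via ε: add q7, q8.
From q7 via ε: add q6.
From q6 via ε: add q2.
ε-closure = {q2, q3, q5, q6, q7, q8}, which has 6 states.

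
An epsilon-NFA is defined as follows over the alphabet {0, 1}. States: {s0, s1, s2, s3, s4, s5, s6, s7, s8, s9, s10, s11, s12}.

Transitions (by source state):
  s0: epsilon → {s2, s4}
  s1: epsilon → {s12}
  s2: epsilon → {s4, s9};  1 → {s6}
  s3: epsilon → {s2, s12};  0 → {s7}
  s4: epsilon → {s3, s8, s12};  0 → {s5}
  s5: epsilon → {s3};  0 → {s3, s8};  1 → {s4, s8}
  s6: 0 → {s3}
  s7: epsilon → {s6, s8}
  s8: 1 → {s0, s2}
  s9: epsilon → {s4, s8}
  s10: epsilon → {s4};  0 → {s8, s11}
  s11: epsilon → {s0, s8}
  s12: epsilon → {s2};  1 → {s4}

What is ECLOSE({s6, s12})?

Start with {s6, s12}.
From s12 via epsilon: add s2.
From s2 via epsilon: add s4, s9.
From s4 via epsilon: add s3, s8.
No new states can be added; the closed set is {s2, s3, s4, s6, s8, s9, s12}.

{s2, s3, s4, s6, s8, s9, s12}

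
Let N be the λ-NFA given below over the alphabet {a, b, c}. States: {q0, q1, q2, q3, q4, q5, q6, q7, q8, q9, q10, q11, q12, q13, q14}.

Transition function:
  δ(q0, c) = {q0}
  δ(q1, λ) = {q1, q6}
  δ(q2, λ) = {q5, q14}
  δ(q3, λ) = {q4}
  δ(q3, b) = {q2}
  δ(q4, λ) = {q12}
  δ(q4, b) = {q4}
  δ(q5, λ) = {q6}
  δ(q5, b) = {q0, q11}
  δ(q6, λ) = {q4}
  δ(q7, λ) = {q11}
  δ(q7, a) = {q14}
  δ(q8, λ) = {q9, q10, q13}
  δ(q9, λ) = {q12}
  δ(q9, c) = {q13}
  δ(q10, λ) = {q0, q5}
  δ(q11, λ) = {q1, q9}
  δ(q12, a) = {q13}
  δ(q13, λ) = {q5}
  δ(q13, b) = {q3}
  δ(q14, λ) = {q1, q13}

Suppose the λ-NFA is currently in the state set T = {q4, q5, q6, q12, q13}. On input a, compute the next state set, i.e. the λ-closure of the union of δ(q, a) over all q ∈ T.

{q4, q5, q6, q12, q13}

q12 on a → {q13}.
No a-transition from q4, q5, q6, q13.
Union after reading a: {q13}.
Now take the λ-closure:
From q13 via λ: add q5.
From q5 via λ: add q6.
From q6 via λ: add q4.
From q4 via λ: add q12.
No new states can be added; the closed set is {q4, q5, q6, q12, q13}.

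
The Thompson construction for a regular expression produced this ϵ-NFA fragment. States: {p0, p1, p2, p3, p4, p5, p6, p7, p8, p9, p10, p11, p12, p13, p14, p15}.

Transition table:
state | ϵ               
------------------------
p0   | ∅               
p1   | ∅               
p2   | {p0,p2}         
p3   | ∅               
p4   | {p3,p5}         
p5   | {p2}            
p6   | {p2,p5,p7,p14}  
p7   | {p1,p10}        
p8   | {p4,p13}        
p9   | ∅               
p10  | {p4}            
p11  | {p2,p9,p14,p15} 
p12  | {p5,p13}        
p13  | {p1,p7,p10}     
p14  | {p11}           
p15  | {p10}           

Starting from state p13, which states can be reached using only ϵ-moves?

Start with {p13}.
From p13 via ϵ: add p1, p7, p10.
From p10 via ϵ: add p4.
From p4 via ϵ: add p3, p5.
From p5 via ϵ: add p2.
From p2 via ϵ: add p0.
No new states can be added; the closed set is {p0, p1, p2, p3, p4, p5, p7, p10, p13}.

{p0, p1, p2, p3, p4, p5, p7, p10, p13}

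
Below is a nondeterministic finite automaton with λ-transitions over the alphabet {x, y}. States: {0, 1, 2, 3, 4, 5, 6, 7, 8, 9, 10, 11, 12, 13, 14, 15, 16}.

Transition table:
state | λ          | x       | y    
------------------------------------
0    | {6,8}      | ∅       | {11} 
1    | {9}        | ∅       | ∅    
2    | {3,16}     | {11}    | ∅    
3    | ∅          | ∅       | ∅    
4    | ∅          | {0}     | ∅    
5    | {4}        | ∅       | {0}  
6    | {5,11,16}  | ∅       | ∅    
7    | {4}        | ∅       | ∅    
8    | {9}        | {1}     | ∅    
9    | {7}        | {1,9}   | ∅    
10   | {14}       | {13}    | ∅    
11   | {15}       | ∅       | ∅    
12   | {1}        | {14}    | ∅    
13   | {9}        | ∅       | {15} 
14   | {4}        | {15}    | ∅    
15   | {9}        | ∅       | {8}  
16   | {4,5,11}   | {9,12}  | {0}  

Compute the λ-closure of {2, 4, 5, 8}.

Start with {2, 4, 5, 8}.
From 2 via λ: add 3, 16.
From 8 via λ: add 9.
From 9 via λ: add 7.
From 16 via λ: add 11.
From 11 via λ: add 15.
No new states can be added; the closed set is {2, 3, 4, 5, 7, 8, 9, 11, 15, 16}.

{2, 3, 4, 5, 7, 8, 9, 11, 15, 16}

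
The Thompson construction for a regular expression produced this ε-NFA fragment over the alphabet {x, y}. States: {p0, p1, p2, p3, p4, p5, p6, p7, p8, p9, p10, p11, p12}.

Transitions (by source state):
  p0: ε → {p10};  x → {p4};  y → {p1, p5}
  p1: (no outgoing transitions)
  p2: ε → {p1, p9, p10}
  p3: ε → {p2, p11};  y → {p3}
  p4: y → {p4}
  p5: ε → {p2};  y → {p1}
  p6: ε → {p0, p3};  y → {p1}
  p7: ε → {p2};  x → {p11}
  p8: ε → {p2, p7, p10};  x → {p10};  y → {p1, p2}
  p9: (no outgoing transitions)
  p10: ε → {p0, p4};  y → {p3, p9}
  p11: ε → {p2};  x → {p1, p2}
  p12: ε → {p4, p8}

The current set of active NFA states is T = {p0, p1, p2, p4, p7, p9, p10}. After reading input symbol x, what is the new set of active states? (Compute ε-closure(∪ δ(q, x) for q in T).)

{p0, p1, p2, p4, p9, p10, p11}

p0 on x → {p4}.
p7 on x → {p11}.
No x-transition from p1, p2, p4, p9, p10.
Union after reading x: {p4, p11}.
Now take the ε-closure:
From p11 via ε: add p2.
From p2 via ε: add p1, p9, p10.
From p10 via ε: add p0.
No new states can be added; the closed set is {p0, p1, p2, p4, p9, p10, p11}.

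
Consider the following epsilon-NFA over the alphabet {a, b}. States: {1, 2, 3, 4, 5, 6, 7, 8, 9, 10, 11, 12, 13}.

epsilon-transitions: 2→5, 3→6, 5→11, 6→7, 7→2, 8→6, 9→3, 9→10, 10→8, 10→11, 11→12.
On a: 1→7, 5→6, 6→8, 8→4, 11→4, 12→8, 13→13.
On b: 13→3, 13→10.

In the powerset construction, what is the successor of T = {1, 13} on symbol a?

{2, 5, 7, 11, 12, 13}

1 on a → {7}.
13 on a → {13}.
Union after reading a: {7, 13}.
Now take the epsilon-closure:
From 7 via epsilon: add 2.
From 2 via epsilon: add 5.
From 5 via epsilon: add 11.
From 11 via epsilon: add 12.
No new states can be added; the closed set is {2, 5, 7, 11, 12, 13}.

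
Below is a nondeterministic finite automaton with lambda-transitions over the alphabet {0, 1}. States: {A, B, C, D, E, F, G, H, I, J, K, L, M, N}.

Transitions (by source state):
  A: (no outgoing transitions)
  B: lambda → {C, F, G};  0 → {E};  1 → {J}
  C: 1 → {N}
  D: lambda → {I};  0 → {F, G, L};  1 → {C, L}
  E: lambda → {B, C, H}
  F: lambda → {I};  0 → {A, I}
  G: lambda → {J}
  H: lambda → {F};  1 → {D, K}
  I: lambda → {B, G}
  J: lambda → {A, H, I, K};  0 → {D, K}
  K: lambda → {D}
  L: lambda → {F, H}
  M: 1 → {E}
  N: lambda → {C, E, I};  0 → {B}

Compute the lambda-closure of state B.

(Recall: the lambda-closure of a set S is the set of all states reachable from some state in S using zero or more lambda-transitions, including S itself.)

{A, B, C, D, F, G, H, I, J, K}

Start with {B}.
From B via lambda: add C, F, G.
From F via lambda: add I.
From G via lambda: add J.
From J via lambda: add A, H, K.
From K via lambda: add D.
No new states can be added; the closed set is {A, B, C, D, F, G, H, I, J, K}.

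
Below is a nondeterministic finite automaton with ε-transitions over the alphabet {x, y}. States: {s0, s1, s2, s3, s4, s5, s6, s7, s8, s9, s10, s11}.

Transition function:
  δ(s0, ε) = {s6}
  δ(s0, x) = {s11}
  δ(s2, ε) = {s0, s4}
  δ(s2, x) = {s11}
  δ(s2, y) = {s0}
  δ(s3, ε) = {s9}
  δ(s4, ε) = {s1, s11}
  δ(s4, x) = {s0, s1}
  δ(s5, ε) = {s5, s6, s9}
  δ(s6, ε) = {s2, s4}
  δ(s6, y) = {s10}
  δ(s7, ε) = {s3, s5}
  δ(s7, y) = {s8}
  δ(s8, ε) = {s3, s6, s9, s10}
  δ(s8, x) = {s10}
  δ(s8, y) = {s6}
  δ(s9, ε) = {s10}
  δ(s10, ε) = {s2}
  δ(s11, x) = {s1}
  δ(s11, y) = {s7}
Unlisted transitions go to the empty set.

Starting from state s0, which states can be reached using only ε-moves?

Start with {s0}.
From s0 via ε: add s6.
From s6 via ε: add s2, s4.
From s4 via ε: add s1, s11.
No new states can be added; the closed set is {s0, s1, s2, s4, s6, s11}.

{s0, s1, s2, s4, s6, s11}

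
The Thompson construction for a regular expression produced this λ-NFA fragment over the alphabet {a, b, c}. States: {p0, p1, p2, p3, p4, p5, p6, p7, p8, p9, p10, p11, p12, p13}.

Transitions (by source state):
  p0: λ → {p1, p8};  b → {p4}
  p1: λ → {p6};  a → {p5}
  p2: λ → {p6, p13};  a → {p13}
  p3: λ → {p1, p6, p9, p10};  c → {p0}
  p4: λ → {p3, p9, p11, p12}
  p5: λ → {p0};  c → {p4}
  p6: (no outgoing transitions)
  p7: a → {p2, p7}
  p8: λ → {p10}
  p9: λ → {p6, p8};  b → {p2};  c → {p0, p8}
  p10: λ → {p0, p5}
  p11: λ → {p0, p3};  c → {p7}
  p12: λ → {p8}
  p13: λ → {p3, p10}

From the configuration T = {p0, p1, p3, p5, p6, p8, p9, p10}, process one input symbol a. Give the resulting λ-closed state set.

p1 on a → {p5}.
No a-transition from p0, p3, p5, p6, p8, p9, p10.
Union after reading a: {p5}.
Now take the λ-closure:
From p5 via λ: add p0.
From p0 via λ: add p1, p8.
From p1 via λ: add p6.
From p8 via λ: add p10.
No new states can be added; the closed set is {p0, p1, p5, p6, p8, p10}.

{p0, p1, p5, p6, p8, p10}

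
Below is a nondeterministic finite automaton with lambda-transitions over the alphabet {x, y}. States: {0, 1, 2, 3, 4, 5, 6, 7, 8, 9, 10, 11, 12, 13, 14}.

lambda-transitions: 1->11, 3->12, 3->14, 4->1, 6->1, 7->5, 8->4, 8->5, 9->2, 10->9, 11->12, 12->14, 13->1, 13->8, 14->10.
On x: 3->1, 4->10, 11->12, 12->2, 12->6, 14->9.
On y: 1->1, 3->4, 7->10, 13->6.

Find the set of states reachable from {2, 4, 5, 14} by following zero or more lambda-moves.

{1, 2, 4, 5, 9, 10, 11, 12, 14}

Start with {2, 4, 5, 14}.
From 4 via lambda: add 1.
From 14 via lambda: add 10.
From 1 via lambda: add 11.
From 10 via lambda: add 9.
From 11 via lambda: add 12.
No new states can be added; the closed set is {1, 2, 4, 5, 9, 10, 11, 12, 14}.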